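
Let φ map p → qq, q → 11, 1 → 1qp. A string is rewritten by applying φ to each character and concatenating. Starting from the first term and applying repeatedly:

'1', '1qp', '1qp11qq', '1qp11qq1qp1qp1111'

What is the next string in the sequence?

1qp11qq1qp1qp11111qp11qq1qp11qq1qp1qp1qp1qp

Replace each of the 17 characters of 1qp11qq1qp1qp1111 in place — 1qp 11 qq 1qp 1qp 11 11 1qp 11 qq 1qp 11 qq 1qp 1qp 1qp 1qp — and concatenate.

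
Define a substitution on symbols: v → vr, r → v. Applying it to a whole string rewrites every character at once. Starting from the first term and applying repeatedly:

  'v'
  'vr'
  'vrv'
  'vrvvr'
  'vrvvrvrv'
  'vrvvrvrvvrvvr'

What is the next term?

φ(vrvvrvrvvrvvr) expands symbol-by-symbol to vr v vr vr v vr v vr vr v vr vr v; joining the 13 pieces gives the next term.

vrvvrvrvvrvvrvrvvrvrv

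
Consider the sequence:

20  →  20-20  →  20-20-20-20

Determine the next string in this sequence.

Each string is two copies of the previous one joined by '-'.
So the next term is two copies of 20-20-20-20 with '-' between the halves.

20-20-20-20-20-20-20-20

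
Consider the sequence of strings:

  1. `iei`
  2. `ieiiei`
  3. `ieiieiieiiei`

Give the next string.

Every step duplicates the string.
One more doubling of ieiieiieiiei gives the answer.

ieiieiieiieiieiieiieiiei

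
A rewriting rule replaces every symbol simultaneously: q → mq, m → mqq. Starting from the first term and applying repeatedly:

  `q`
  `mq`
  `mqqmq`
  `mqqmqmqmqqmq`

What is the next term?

Rewriting each symbol of mqqmqmqmqqmq: m→mqq, q→mq, q→mq, m→mqq, q→mq, m→mqq, q→mq, m→mqq, q→mq, q→mq, m→mqq, q→mq, which concatenates to mqq mq mq mqq mq mqq mq mqq mq mq mqq mq.

mqqmqmqmqqmqmqqmqmqqmqmqmqqmq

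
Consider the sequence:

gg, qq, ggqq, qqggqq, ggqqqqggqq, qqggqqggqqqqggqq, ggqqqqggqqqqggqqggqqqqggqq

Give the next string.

Each term (from the third on) is the two preceding terms concatenated in order: term 3 = gg·qq = ggqq.
So term 8 is qqggqqggqqqqggqq·ggqqqqggqqqqggqqggqqqqggqq.

qqggqqggqqqqggqqggqqqqggqqqqggqqggqqqqggqq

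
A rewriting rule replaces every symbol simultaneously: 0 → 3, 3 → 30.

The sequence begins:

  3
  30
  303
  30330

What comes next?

Apply φ to 30330 symbol by symbol: 3→30, 0→3, 3→30, 3→30, 0→3; joined: 30 3 30 30 3.

30330303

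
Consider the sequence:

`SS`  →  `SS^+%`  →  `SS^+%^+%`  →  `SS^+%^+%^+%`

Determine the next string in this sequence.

Every step adds ^+% to the end: s(k+1) = s(k)·^+%.
So the next term is SS^+%^+%^+%·^+%.

SS^+%^+%^+%^+%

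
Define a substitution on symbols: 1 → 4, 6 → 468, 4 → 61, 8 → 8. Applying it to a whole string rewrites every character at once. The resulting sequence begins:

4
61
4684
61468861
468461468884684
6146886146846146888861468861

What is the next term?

Replace each of the 28 characters of 6146886146846146888861468861 in place — 468 4 61 468 8 8 468 4 61 468 8 61 468 4 61 468 8 8 8 8 468 4 61 468 8 8 468 4 — and concatenate.

468461468884684614688614684614688888468461468884684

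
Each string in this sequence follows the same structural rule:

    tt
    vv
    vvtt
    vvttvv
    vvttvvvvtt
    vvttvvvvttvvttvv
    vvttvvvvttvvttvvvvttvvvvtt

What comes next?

This is a Fibonacci-style word recurrence s(k) = s(k−1)·s(k−2): e.g. vv·tt = vvtt.
Continuing: vvttvvvvttvvttvvvvttvvvvtt · vvttvvvvttvvttvv gives term 8.

vvttvvvvttvvttvvvvttvvvvttvvttvvvvttvvttvv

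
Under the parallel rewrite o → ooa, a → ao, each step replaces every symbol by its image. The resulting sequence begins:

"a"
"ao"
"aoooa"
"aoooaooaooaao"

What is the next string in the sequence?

Applying the rule to each of the 13 symbols of aoooaooaooaao gives the pieces ao ooa ooa ooa ao ooa ooa ao ooa ooa ao ao ooa, which concatenate to the answer.

aoooaooaooaaoooaooaaoooaooaaoaoooa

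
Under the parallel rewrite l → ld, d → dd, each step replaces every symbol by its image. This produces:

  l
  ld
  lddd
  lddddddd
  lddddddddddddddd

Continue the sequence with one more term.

Rewriting the 16 symbols of lddddddddddddddd one by one yields ld dd dd dd dd dd dd dd dd dd dd dd dd dd dd dd; concatenated:

lddddddddddddddddddddddddddddddd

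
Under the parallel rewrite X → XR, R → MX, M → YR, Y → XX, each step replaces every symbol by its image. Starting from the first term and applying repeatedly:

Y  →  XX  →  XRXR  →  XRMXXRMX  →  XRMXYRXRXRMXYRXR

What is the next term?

Rewriting the 16 symbols of XRMXYRXRXRMXYRXR one by one yields XR MX YR XR XX MX XR MX XR MX YR XR XX MX XR MX; concatenated:

XRMXYRXRXXMXXRMXXRMXYRXRXXMXXRMX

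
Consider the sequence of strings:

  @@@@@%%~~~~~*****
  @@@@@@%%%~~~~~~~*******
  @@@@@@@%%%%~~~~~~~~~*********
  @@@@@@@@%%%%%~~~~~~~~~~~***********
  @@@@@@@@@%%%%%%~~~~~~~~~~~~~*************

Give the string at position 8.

@@@@@@@@@@@@%%%%%%%%%~~~~~~~~~~~~~~~~~~~*******************

The n-th term is n+3 @'s then n %'s then 2n+1 ~'s then 2n+1 *'s, where the shown terms are n = 2, 3, 4, 5, 6.
For term 8, n = 9, so the run lengths are 12, 9, 19, 19.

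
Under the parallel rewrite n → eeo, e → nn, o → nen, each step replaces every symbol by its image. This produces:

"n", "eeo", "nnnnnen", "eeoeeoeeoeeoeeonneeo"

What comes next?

Applying the rule to each of the 20 symbols of eeoeeoeeoeeoeeonneeo gives the pieces nn nn nen nn nn nen nn nn nen nn nn nen nn nn nen eeo eeo nn nn nen, which concatenate to the answer.

nnnnnennnnnnennnnnnennnnnnennnnnneneeoeeonnnnnen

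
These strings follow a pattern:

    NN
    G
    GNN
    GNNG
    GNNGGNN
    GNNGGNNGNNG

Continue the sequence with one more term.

This is a Fibonacci-style word recurrence s(k) = s(k−1)·s(k−2): e.g. G·NN = GNN.
So term 7 is GNNGGNNGNNG·GNNGGNN.

GNNGGNNGNNGGNNGGNN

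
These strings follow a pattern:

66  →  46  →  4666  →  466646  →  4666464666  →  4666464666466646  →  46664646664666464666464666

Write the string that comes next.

466646466646664646664646664666464666466646

This is a Fibonacci-style word recurrence s(k) = s(k−1)·s(k−2): e.g. 46·66 = 4666.
Continuing: 46664646664666464666464666 · 4666464666466646 gives term 8.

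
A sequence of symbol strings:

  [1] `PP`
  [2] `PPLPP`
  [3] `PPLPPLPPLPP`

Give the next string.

s(k+1) = s(k)·L·s(k) — each term doubles the last with 'L' between the halves.
One more doubling of PPLPPLPPLPP gives the answer.

PPLPPLPPLPPLPPLPPLPPLPP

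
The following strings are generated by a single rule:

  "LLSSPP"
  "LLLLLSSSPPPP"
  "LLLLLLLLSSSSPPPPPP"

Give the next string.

LLLLLLLLLLLSSSSSPPPPPPPP

The n-th term is 3n-1 L's then n+1 S's then 2n P's (n = 1, 2, …).
Setting n = 4 gives 11, 5, 8 characters in each block.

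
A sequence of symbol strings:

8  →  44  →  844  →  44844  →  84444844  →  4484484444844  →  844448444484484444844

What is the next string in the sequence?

This is a Fibonacci-style word recurrence s(k) = s(k−2)·s(k−1): e.g. 8·44 = 844.
Continuing: 4484484444844 · 844448444484484444844 gives term 8.

4484484444844844448444484484444844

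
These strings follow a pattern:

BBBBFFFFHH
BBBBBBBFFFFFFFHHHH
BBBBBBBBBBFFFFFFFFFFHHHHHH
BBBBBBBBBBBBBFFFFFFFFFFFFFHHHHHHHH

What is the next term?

BBBBBBBBBBBBBBBBFFFFFFFFFFFFFFFFHHHHHHHHHH

Term n consists of 3n+1 B's, followed by 3n+1 F's, followed by 2n H's (n = 1, 2, …).
For the next term, n = 5, so the run lengths are 16, 16, 10.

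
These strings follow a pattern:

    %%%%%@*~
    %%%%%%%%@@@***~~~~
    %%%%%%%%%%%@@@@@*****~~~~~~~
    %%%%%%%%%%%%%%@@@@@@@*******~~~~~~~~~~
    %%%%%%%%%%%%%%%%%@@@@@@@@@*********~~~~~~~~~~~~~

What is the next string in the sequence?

%%%%%%%%%%%%%%%%%%%%@@@@@@@@@@@***********~~~~~~~~~~~~~~~~

Term n consists of 3n+2 %'s, followed by 2n-1 @'s, followed by 2n-1 *'s, followed by 3n-2 ~'s (n = 1, 2, …).
For the next term, n = 6, so the run lengths are 20, 11, 11, 16.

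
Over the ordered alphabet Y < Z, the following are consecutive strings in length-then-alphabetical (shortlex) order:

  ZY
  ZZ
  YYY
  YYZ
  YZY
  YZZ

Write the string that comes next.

The successor of YZZ increments the rightmost position that isn't already Z and resets every position after it to Y.

ZYY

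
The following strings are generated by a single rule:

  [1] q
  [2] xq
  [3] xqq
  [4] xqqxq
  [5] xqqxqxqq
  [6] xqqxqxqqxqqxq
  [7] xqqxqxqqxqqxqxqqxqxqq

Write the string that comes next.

This is a Fibonacci-style word recurrence s(k) = s(k−1)·s(k−2): e.g. xq·q = xqq.
Continuing: xqqxqxqqxqqxqxqqxqxqq · xqqxqxqqxqqxq gives term 8.

xqqxqxqqxqqxqxqqxqxqqxqqxqxqqxqqxq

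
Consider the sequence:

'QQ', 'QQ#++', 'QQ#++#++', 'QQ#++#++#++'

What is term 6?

The strings grow by a fixed suffix #++ each time.
From QQ#++#++#++, 2 further steps: QQ#++#++#++ → QQ#++#++#++#++ → (answer).

QQ#++#++#++#++#++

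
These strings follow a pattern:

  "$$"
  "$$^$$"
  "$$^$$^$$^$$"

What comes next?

s(k+1) = s(k)·^·s(k) — each term doubles the last with '^' between the halves.
Doubling $$^$$^$$^$$ with '^' between the halves:

$$^$$^$$^$$^$$^$$^$$^$$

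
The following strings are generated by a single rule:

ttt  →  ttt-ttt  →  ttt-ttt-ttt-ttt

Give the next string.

ttt-ttt-ttt-ttt-ttt-ttt-ttt-ttt

s(k+1) = s(k)·-·s(k) — each term doubles the last with '-' between the halves.
One more doubling of ttt-ttt-ttt-ttt gives the answer.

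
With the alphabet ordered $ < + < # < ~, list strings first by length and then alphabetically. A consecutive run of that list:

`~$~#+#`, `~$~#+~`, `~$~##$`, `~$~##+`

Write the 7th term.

Advancing 3 positions from ~$~##+ through ~$~##+ → ~$~### → ~$~##~ reaches term 7.

~$~#~$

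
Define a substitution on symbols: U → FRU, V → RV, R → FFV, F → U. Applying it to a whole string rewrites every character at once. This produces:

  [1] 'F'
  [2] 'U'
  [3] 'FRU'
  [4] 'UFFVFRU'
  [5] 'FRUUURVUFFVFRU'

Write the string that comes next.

φ(FRUUURVUFFVFRU) expands symbol-by-symbol to U FFV FRU FRU FRU FFV RV FRU U U RV U FFV FRU; joining the 14 pieces gives the next term.

UFFVFRUFRUFRUFFVRVFRUUURVUFFVFRU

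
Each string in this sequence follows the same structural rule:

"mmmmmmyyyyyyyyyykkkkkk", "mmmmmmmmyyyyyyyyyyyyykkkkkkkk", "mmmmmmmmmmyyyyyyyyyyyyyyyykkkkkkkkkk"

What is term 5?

Reading off run lengths: m runs 6, 8, 10; y runs 10, 13, 16; k runs 6, 8, 10 — each is linear in n, where the shown terms are n = 3, 4, 5.
For term 5, n = 7, so the run lengths are 14, 22, 14.

mmmmmmmmmmmmmmyyyyyyyyyyyyyyyyyyyyyykkkkkkkkkkkkkk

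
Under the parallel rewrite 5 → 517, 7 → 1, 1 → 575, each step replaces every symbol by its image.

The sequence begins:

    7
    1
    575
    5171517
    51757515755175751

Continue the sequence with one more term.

Rewriting the 17 symbols of 51757515755175751 one by one yields 517 575 1 517 1 517 575 517 1 517 517 575 1 517 1 517 575; concatenated:

51757515171517575517151751757515171517575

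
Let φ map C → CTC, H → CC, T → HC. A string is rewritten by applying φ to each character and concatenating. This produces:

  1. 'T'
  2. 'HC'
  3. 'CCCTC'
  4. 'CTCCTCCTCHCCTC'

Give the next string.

Applying the rule to each of the 14 symbols of CTCCTCCTCHCCTC gives the pieces CTC HC CTC CTC HC CTC CTC HC CTC CC CTC CTC HC CTC, which concatenate to the answer.

CTCHCCTCCTCHCCTCCTCHCCTCCCCTCCTCHCCTC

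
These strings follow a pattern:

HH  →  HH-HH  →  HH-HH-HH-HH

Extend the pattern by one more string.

HH-HH-HH-HH-HH-HH-HH-HH

Every step duplicates the string with '-' between the halves.
So the next term is two copies of HH-HH-HH-HH with '-' between the halves.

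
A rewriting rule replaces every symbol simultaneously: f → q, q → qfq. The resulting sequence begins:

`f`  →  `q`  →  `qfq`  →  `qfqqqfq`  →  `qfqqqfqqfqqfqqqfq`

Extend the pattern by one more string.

Rewriting the 17 symbols of qfqqqfqqfqqfqqqfq one by one yields qfq q qfq qfq qfq q qfq qfq q qfq qfq q qfq qfq qfq q qfq; concatenated:

qfqqqfqqfqqfqqqfqqfqqqfqqfqqqfqqfqqfqqqfq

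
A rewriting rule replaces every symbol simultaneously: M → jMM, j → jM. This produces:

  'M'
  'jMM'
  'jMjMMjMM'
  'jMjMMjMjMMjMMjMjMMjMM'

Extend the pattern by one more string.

Rewriting the 21 symbols of jMjMMjMjMMjMMjMjMMjMM one by one yields jM jMM jM jMM jMM jM jMM jM jMM jMM jM jMM jMM jM jMM jM jMM jMM jM jMM jMM; concatenated:

jMjMMjMjMMjMMjMjMMjMjMMjMMjMjMMjMMjMjMMjMjMMjMMjMjMMjMM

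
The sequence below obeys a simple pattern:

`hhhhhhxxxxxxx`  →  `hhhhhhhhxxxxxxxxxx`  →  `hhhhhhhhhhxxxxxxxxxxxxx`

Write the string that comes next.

hhhhhhhhhhhhxxxxxxxxxxxxxxxx

Reading off run lengths: h runs 6, 8, 10; x runs 7, 10, 13 — each is linear in n, where the shown terms are n = 2, 3, 4.
Setting n = 5 gives 12, 16 characters in each block.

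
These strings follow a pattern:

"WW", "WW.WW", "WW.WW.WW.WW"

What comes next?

WW.WW.WW.WW.WW.WW.WW.WW

s(k+1) = s(k)·.·s(k) — each term doubles the last with '.' between the halves.
So the next term is two copies of WW.WW.WW.WW with '.' between the halves.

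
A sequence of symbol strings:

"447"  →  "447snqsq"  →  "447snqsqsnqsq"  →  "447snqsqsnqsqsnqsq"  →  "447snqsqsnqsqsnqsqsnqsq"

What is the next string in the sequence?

447snqsqsnqsqsnqsqsnqsqsnqsq

The strings grow by a fixed suffix snqsq each time.
So the next term is 447snqsqsnqsqsnqsqsnqsq·snqsq.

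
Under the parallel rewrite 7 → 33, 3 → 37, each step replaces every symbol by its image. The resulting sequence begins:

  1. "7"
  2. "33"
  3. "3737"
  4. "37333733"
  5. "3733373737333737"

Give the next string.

φ(3733373737333737) expands symbol-by-symbol to 37 33 37 37 37 33 37 33 37 33 37 37 37 33 37 33; joining the 16 pieces gives the next term.

37333737373337333733373737333733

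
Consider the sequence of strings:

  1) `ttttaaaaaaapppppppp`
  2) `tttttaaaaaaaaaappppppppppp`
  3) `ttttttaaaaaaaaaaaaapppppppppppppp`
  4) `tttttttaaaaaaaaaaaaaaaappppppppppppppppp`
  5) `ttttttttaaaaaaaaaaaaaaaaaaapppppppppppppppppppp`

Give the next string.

Each string has the form t^{n+2} a^{3n+1} p^{3n+2}, where the shown terms are n = 2, 3, 4, 5, 6.
For the next term, n = 7, so the run lengths are 9, 22, 23.

tttttttttaaaaaaaaaaaaaaaaaaaaaappppppppppppppppppppppp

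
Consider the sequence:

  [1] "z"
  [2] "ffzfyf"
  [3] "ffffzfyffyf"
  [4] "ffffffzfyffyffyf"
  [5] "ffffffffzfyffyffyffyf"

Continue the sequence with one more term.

s(k+1) = ff·s(k)·fyf, so each term gains ff as a prefix and fyf as a suffix.
One more step from ffffffffzfyffyffyffyf gives the answer.

ffffffffffzfyffyffyffyffyf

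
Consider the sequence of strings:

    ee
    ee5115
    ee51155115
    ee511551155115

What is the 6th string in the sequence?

ee51155115511551155115

Every step adds 5115 to the end: s(k+1) = s(k)·5115.
From ee511551155115, 2 further steps: ee511551155115 → ee5115511551155115 → (answer).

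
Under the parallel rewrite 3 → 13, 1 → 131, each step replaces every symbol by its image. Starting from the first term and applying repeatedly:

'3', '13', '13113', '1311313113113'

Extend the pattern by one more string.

Replace each of the 13 characters of 1311313113113 in place — 131 13 131 131 13 131 13 131 131 13 131 131 13 — and concatenate.

1311313113113131131311311313113113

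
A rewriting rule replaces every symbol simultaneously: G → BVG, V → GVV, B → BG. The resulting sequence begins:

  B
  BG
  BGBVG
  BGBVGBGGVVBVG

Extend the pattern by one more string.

BGBVGBGGVVBVGBGBVGBVGGVVGVVBGGVVBVG

Replace each of the 13 characters of BGBVGBGGVVBVG in place — BG BVG BG GVV BVG BG BVG BVG GVV GVV BG GVV BVG — and concatenate.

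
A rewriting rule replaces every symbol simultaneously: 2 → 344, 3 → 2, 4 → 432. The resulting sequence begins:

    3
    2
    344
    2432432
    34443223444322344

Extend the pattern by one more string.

Applying the rule to each of the 17 symbols of 34443223444322344 gives the pieces 2 432 432 432 2 344 344 2 432 432 432 2 344 344 2 432 432, which concatenate to the answer.

24324324322344344243243243223443442432432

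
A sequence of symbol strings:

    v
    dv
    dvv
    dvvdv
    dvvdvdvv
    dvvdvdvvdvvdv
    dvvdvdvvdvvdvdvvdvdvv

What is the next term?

This is a Fibonacci-style word recurrence s(k) = s(k−1)·s(k−2): e.g. dv·v = dvv.
So term 8 is dvvdvdvvdvvdvdvvdvdvv·dvvdvdvvdvvdv.

dvvdvdvvdvvdvdvvdvdvvdvvdvdvvdvvdv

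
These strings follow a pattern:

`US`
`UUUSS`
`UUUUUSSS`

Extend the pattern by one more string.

Each string has the form U^{2n-1} S^{n} (n = 1, 2, …).
For the next term, n = 4, so the run lengths are 7, 4.

UUUUUUUSSSS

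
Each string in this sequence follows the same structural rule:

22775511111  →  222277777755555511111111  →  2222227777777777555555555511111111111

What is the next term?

22222222777777777777775555555555555511111111111111

Each string has the form 2^{2n} 7^{4n-2} 5^{4n-2} 1^{3n+2} (n = 1, 2, …).
For the next term, n = 4, so the run lengths are 8, 14, 14, 14.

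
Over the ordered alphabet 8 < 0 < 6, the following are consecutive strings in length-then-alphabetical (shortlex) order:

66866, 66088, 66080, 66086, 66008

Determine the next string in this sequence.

66000

Treat 66008 as a base-3 numeral over the given alphabet and add one, carrying through any trailing 6's.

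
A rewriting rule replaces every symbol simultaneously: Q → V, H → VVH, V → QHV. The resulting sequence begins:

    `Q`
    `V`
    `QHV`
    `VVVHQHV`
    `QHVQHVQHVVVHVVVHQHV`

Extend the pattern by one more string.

Rewriting the 19 symbols of QHVQHVQHVVVHVVVHQHV one by one yields V VVH QHV V VVH QHV V VVH QHV QHV QHV VVH QHV QHV QHV VVH V VVH QHV; concatenated:

VVVHQHVVVVHQHVVVVHQHVQHVQHVVVHQHVQHVQHVVVHVVVHQHV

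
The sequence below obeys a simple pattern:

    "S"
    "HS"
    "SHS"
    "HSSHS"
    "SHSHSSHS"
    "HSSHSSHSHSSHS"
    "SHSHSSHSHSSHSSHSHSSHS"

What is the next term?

Each term (from the third on) is the two preceding terms concatenated in order: term 3 = S·HS = SHS.
So term 8 is HSSHSSHSHSSHS·SHSHSSHSHSSHSSHSHSSHS.

HSSHSSHSHSSHSSHSHSSHSHSSHSSHSHSSHS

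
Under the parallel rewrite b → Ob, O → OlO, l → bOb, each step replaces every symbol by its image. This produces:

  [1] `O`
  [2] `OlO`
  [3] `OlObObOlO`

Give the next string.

OlObObOlOObOlOObOlObObOlO

Apply φ to OlObObOlO symbol by symbol: O→OlO, l→bOb, O→OlO, b→Ob, O→OlO, b→Ob, O→OlO, l→bOb, O→OlO; joined: OlO bOb OlO Ob OlO Ob OlO bOb OlO.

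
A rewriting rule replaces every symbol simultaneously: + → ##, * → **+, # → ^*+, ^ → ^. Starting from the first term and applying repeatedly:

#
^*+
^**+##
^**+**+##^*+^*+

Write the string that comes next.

^**+**+##**+**+##^*+^*+^**+##^**+##

φ(^**+**+##^*+^*+) expands symbol-by-symbol to ^ **+ **+ ## **+ **+ ## ^*+ ^*+ ^ **+ ## ^ **+ ##; joining the 15 pieces gives the next term.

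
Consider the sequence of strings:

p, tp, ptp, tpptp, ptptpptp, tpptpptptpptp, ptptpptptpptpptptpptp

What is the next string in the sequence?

tpptpptptpptpptptpptptpptpptptpptp

From term 3 onward, concatenate the second-to-last term with the last: p·tp = ptp, tp·ptp = tpptp, …
The next term joins tpptpptptpptp and ptptpptptpptpptptpptp.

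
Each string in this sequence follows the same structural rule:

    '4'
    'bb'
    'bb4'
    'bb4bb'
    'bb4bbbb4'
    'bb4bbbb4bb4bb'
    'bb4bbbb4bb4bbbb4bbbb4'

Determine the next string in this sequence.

This is a Fibonacci-style word recurrence s(k) = s(k−1)·s(k−2): e.g. bb·4 = bb4.
So term 8 is bb4bbbb4bb4bbbb4bbbb4·bb4bbbb4bb4bb.

bb4bbbb4bb4bbbb4bbbb4bb4bbbb4bb4bb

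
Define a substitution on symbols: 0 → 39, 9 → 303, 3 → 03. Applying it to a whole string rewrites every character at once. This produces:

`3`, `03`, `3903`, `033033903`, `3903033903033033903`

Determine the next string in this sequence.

Rewriting the 19 symbols of 3903033903033033903 one by one yields 03 303 39 03 39 03 03 303 39 03 39 03 03 39 03 03 303 39 03; concatenated:

03303390339030330339033903033903033033903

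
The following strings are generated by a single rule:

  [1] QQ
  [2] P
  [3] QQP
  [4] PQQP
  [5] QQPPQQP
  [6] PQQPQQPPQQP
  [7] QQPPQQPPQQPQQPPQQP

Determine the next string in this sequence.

From term 3 onward, concatenate the second-to-last term with the last: QQ·P = QQP, P·QQP = PQQP, …
So term 8 is PQQPQQPPQQP·QQPPQQPPQQPQQPPQQP.

PQQPQQPPQQPQQPPQQPPQQPQQPPQQP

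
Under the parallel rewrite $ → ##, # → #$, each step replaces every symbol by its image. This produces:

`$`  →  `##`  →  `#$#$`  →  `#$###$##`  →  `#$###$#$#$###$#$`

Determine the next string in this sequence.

φ(#$###$#$#$###$#$) expands symbol-by-symbol to #$ ## #$ #$ #$ ## #$ ## #$ ## #$ #$ #$ ## #$ ##; joining the 16 pieces gives the next term.

#$###$#$#$###$###$###$#$#$###$##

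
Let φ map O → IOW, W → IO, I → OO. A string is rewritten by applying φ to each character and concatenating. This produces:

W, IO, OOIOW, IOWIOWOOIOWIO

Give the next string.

Replace each of the 13 characters of IOWIOWOOIOWIO in place — OO IOW IO OO IOW IO IOW IOW OO IOW IO OO IOW — and concatenate.

OOIOWIOOOIOWIOIOWIOWOOIOWIOOOIOW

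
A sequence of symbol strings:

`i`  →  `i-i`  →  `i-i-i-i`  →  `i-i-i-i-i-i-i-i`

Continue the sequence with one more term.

Every step duplicates the string with '-' between the halves.
So the next term is two copies of i-i-i-i-i-i-i-i with '-' between the halves.

i-i-i-i-i-i-i-i-i-i-i-i-i-i-i-i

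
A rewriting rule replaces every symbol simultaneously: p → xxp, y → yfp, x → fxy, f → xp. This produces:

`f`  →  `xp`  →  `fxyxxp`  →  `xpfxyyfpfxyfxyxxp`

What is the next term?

fxyxxpxpfxyyfpyfpxpxxpxpfxyyfpxpfxyyfpfxyfxyxxp

φ(xpfxyyfpfxyfxyxxp) expands symbol-by-symbol to fxy xxp xp fxy yfp yfp xp xxp xp fxy yfp xp fxy yfp fxy fxy xxp; joining the 17 pieces gives the next term.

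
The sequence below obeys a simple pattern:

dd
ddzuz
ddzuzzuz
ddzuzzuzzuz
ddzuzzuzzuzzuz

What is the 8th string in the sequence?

Each term is the previous one with zuz appended.
From ddzuzzuzzuzzuz, 3 further steps: ddzuzzuzzuzzuz → ddzuzzuzzuzzuzzuz → ddzuzzuzzuzzuzzuzzuz → (answer).

ddzuzzuzzuzzuzzuzzuzzuz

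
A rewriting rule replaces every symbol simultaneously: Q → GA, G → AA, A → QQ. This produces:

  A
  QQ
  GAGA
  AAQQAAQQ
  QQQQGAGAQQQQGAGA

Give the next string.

GAGAGAGAAAQQAAQQGAGAGAGAAAQQAAQQ

φ(QQQQGAGAQQQQGAGA) expands symbol-by-symbol to GA GA GA GA AA QQ AA QQ GA GA GA GA AA QQ AA QQ; joining the 16 pieces gives the next term.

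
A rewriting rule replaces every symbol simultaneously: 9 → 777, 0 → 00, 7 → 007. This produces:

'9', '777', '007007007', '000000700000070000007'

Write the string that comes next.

000000000000007000000000000007000000000000007

Applying the rule to each of the 21 symbols of 000000700000070000007 gives the pieces 00 00 00 00 00 00 007 00 00 00 00 00 00 007 00 00 00 00 00 00 007, which concatenate to the answer.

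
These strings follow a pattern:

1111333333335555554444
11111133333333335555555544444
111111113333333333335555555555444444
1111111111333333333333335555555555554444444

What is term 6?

The n-th term is 2n-2 1's then 2n+2 3's then 2n 5's then n+1 4's, where the shown terms are n = 3, 4, 5, 6.
At n = 8 the blocks have lengths 14, 18, 16, 9.

111111111111113333333333333333335555555555555555444444444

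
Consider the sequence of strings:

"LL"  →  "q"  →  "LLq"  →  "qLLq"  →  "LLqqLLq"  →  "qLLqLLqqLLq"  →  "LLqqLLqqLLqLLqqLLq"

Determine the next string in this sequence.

Each term (from the third on) is the two preceding terms concatenated in order: term 3 = LL·q = LLq.
Continuing: qLLqLLqqLLq · LLqqLLqqLLqLLqqLLq gives term 8.

qLLqLLqqLLqLLqqLLqqLLqLLqqLLq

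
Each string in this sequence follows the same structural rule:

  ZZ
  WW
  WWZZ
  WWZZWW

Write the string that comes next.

WWZZWWWWZZ

Each term (from the third on) is the previous term followed by the one before it: term 3 = WW·ZZ = WWZZ.
So term 5 is WWZZWW·WWZZ.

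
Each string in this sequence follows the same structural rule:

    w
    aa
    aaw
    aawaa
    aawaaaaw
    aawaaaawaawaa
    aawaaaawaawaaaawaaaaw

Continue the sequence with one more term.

This is a Fibonacci-style word recurrence s(k) = s(k−1)·s(k−2): e.g. aa·w = aaw.
So term 8 is aawaaaawaawaaaawaaaaw·aawaaaawaawaa.

aawaaaawaawaaaawaaaawaawaaaawaawaa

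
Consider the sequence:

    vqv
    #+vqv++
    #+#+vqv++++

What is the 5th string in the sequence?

s(k+1) = #+·s(k)·++, so each term gains #+ as a prefix and ++ as a suffix.
From #+#+vqv++++, 2 further steps: #+#+vqv++++ → #+#+#+vqv++++++ → (answer).

#+#+#+#+vqv++++++++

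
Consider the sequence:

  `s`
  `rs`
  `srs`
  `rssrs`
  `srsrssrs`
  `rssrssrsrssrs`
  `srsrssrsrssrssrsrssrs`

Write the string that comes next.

Each term (from the third on) is the two preceding terms concatenated in order: term 3 = s·rs = srs.
The next term joins rssrssrsrssrs and srsrssrsrssrssrsrssrs.

rssrssrsrssrssrsrssrsrssrssrsrssrs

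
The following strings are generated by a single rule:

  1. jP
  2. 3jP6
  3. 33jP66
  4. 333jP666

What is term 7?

333333jP666666

Each term wraps the previous one in 3 on the left and 6 on the right.
From 333jP666, 3 further steps: 333jP666 → 3333jP6666 → 33333jP66666 → (answer).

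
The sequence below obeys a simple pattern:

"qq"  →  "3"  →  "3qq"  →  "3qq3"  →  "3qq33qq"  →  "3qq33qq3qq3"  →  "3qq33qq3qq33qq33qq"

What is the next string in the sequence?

3qq33qq3qq33qq33qq3qq33qq3qq3

This is a Fibonacci-style word recurrence s(k) = s(k−1)·s(k−2): e.g. 3·qq = 3qq.
So term 8 is 3qq33qq3qq33qq33qq·3qq33qq3qq3.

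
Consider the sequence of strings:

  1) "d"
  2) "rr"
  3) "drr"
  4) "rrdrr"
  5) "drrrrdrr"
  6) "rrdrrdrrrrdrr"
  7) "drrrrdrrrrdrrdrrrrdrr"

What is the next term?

rrdrrdrrrrdrrdrrrrdrrrrdrrdrrrrdrr

This is a Fibonacci-style word recurrence s(k) = s(k−2)·s(k−1): e.g. d·rr = drr.
The next term joins rrdrrdrrrrdrr and drrrrdrrrrdrrdrrrrdrr.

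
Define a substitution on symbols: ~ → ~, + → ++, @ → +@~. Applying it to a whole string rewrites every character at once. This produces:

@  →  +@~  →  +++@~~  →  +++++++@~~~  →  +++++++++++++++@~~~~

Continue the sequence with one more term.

Replace each of the 20 characters of +++++++++++++++@~~~~ in place — ++ ++ ++ ++ ++ ++ ++ ++ ++ ++ ++ ++ ++ ++ ++ +@~ ~ ~ ~ ~ — and concatenate.

+++++++++++++++++++++++++++++++@~~~~~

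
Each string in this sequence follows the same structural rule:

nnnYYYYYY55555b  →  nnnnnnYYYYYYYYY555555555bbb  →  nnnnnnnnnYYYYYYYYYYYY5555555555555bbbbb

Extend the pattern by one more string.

nnnnnnnnnnnnYYYYYYYYYYYYYYY55555555555555555bbbbbbb

The n-th term is 3n n's then 3n+3 Y's then 4n+1 5's then 2n-1 b's (n = 1, 2, …).
Setting n = 4 gives 12, 15, 17, 7 characters in each block.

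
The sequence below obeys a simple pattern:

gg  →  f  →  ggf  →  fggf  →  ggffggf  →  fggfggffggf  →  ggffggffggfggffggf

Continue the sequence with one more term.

Each term (from the third on) is the two preceding terms concatenated in order: term 3 = gg·f = ggf.
Continuing: fggfggffggf · ggffggffggfggffggf gives term 8.

fggfggffggfggffggffggfggffggf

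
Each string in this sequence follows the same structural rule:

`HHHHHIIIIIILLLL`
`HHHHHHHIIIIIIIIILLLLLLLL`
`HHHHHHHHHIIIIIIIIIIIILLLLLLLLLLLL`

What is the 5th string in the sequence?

HHHHHHHHHHHHHIIIIIIIIIIIIIIIIIILLLLLLLLLLLLLLLLLLLL

Term n consists of 2n+3 H's, followed by 3n+3 I's, followed by 4n L's (n = 1, 2, …).
For term 5, n = 5, so the run lengths are 13, 18, 20.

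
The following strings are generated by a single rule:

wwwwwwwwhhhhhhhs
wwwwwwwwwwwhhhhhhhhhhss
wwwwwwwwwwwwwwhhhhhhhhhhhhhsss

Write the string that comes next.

Term n consists of 3n-1 w's, followed by 3n-2 h's, followed by n-2 s's, where the shown terms are n = 3, 4, 5.
For the next term, n = 6, so the run lengths are 17, 16, 4.

wwwwwwwwwwwwwwwwwhhhhhhhhhhhhhhhhssss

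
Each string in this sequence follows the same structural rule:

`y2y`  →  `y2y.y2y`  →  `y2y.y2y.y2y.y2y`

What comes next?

y2y.y2y.y2y.y2y.y2y.y2y.y2y.y2y

s(k+1) = s(k)·.·s(k) — each term doubles the last with '.' between the halves.
One more doubling of y2y.y2y.y2y.y2y gives the answer.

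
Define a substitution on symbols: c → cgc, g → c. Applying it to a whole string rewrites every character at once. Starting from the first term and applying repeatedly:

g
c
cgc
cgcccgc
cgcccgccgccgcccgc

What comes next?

Rewriting the 17 symbols of cgcccgccgccgcccgc one by one yields cgc c cgc cgc cgc c cgc cgc c cgc cgc c cgc cgc cgc c cgc; concatenated:

cgcccgccgccgcccgccgcccgccgcccgccgccgcccgc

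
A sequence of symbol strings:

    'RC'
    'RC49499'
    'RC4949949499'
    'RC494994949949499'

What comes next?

The strings grow by a fixed suffix 49499 each time.
Applying this once more to RC494994949949499:

RC49499494994949949499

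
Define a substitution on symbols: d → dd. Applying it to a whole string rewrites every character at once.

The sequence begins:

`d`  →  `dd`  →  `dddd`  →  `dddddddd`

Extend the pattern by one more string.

Rewriting each symbol of dddddddd: d→dd, d→dd, d→dd, d→dd, d→dd, d→dd, d→dd, d→dd, which concatenates to dd dd dd dd dd dd dd dd.

dddddddddddddddd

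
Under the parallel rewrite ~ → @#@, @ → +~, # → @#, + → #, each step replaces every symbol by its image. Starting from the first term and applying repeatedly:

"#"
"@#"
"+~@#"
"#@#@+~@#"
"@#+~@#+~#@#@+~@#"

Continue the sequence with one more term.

+~@##@#@+~@##@#@@#+~@#+~#@#@+~@#

Applying the rule to each of the 16 symbols of @#+~@#+~#@#@+~@# gives the pieces +~ @# # @#@ +~ @# # @#@ @# +~ @# +~ # @#@ +~ @#, which concatenate to the answer.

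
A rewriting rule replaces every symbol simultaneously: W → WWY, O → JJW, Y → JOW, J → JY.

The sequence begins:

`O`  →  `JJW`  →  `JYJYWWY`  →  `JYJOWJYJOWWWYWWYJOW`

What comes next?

φ(JYJOWJYJOWWWYWWYJOW) expands symbol-by-symbol to JY JOW JY JJW WWY JY JOW JY JJW WWY WWY WWY JOW WWY WWY JOW JY JJW WWY; joining the 19 pieces gives the next term.

JYJOWJYJJWWWYJYJOWJYJJWWWYWWYWWYJOWWWYWWYJOWJYJJWWWY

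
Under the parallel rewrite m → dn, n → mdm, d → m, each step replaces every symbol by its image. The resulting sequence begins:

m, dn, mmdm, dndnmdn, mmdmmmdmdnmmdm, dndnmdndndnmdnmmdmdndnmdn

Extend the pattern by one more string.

Replace each of the 25 characters of dndnmdndndnmdnmmdmdndnmdn in place — m mdm m mdm dn m mdm m mdm m mdm dn m mdm dn dn m dn m mdm m mdm dn m mdm — and concatenate.

mmdmmmdmdnmmdmmmdmmmdmdnmmdmdndnmdnmmdmmmdmdnmmdm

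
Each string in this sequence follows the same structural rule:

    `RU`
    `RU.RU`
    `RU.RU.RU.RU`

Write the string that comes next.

s(k+1) = s(k)·.·s(k) — each term doubles the last with '.' between the halves.
Doubling RU.RU.RU.RU with '.' between the halves:

RU.RU.RU.RU.RU.RU.RU.RU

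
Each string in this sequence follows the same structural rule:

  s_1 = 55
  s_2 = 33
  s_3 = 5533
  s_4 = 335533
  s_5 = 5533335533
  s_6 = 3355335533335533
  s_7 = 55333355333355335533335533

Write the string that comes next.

From term 3 onward, concatenate the second-to-last term with the last: 55·33 = 5533, 33·5533 = 335533, …
So term 8 is 3355335533335533·55333355333355335533335533.

335533553333553355333355333355335533335533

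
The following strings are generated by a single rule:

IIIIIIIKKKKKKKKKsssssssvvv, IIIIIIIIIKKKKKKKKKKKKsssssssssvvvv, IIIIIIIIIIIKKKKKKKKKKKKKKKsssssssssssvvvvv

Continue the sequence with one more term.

Each string has the form I^{2n+3} K^{3n+3} s^{2n+3} v^{n+1}, where the shown terms are n = 2, 3, 4.
Setting n = 5 gives 13, 18, 13, 6 characters in each block.

IIIIIIIIIIIIIKKKKKKKKKKKKKKKKKKsssssssssssssvvvvvv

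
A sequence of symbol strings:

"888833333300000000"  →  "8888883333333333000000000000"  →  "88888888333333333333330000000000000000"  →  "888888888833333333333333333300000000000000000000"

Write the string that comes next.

8888888888883333333333333333333333000000000000000000000000

Reading off run lengths: 8 runs 4, 6, 8, 10; 3 runs 6, 10, 14, 18; 0 runs 8, 12, 16, 20 — each is linear in n, where the shown terms are n = 2, 3, 4, 5.
At n = 6 the blocks have lengths 12, 22, 24.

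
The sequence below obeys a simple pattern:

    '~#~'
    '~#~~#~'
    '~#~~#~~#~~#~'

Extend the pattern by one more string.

Every step duplicates the string.
One more doubling of ~#~~#~~#~~#~ gives the answer.

~#~~#~~#~~#~~#~~#~~#~~#~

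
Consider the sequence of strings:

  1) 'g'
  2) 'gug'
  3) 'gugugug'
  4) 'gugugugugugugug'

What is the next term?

s(k+1) = s(k)·u·s(k) — each term doubles the last with 'u' between the halves.
Doubling gugugugugugugug with 'u' between the halves:

gugugugugugugugugugugugugugugug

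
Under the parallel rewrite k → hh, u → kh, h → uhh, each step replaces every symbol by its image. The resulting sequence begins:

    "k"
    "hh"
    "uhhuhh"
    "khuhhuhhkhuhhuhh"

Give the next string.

hhuhhkhuhhuhhkhuhhuhhhhuhhkhuhhuhhkhuhhuhh

Replace each of the 16 characters of khuhhuhhkhuhhuhh in place — hh uhh kh uhh uhh kh uhh uhh hh uhh kh uhh uhh kh uhh uhh — and concatenate.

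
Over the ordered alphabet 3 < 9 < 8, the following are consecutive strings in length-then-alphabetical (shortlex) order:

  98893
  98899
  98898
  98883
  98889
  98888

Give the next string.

83333

Treat 98888 as a base-3 numeral over the given alphabet and add one, carrying through any trailing 8's.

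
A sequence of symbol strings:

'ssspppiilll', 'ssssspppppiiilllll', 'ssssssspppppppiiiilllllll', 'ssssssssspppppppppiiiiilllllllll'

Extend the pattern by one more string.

ssssssssssspppppppppppiiiiiilllllllllll

Term n consists of 2n+1 s's, followed by 2n+1 p's, followed by n+1 i's, followed by 2n+1 l's (n = 1, 2, …).
At n = 5 the blocks have lengths 11, 11, 6, 11.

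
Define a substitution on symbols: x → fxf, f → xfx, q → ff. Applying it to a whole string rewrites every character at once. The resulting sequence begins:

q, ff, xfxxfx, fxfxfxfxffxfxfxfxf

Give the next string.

xfxfxfxfxfxfxfxfxfxfxfxfxfxxfxfxfxfxfxfxfxfxfxfxfxfxfx

Applying the rule to each of the 18 symbols of fxfxfxfxffxfxfxfxf gives the pieces xfx fxf xfx fxf xfx fxf xfx fxf xfx xfx fxf xfx fxf xfx fxf xfx fxf xfx, which concatenate to the answer.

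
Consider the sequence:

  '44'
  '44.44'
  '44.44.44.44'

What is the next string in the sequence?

Every step duplicates the string with '.' between the halves.
Doubling 44.44.44.44 with '.' between the halves:

44.44.44.44.44.44.44.44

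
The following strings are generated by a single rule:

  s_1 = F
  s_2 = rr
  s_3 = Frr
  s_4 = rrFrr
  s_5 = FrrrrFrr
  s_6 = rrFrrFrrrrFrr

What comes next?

From term 3 onward, concatenate the second-to-last term with the last: F·rr = Frr, rr·Frr = rrFrr, …
The next term joins FrrrrFrr and rrFrrFrrrrFrr.

FrrrrFrrrrFrrFrrrrFrr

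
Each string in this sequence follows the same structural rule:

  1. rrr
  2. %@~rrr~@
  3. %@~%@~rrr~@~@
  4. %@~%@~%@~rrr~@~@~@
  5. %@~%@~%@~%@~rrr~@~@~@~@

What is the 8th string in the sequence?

%@~%@~%@~%@~%@~%@~%@~rrr~@~@~@~@~@~@~@

s(k+1) = %@~·s(k)·~@, so each term gains %@~ as a prefix and ~@ as a suffix.
From %@~%@~%@~%@~rrr~@~@~@~@, 3 further steps: %@~%@~%@~%@~rrr~@~@~@~@ → %@~%@~%@~%@~%@~rrr~@~@~@~@~@ → %@~%@~%@~%@~%@~%@~rrr~@~@~@~@~@~@ → (answer).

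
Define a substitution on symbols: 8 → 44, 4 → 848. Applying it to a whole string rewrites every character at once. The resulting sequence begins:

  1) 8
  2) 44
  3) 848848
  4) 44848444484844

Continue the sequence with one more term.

Replace each of the 14 characters of 44848444484844 in place — 848 848 44 848 44 848 848 848 848 44 848 44 848 848 — and concatenate.

84884844848448488488488484484844848848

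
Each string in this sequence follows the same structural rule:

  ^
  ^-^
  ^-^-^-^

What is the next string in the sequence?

Each string is two copies of the previous one joined by '-'.
Doubling ^-^-^-^ with '-' between the halves:

^-^-^-^-^-^-^-^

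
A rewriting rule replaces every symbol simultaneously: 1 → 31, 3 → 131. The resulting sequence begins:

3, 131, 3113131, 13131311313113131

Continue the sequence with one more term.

Rewriting the 17 symbols of 13131311313113131 one by one yields 31 131 31 131 31 131 31 31 131 31 131 31 31 131 31 131 31; concatenated:

31131311313113131311313113131311313113131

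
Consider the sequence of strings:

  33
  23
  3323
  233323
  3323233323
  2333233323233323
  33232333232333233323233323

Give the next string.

This is a Fibonacci-style word recurrence s(k) = s(k−2)·s(k−1): e.g. 33·23 = 3323.
Continuing: 2333233323233323 · 33232333232333233323233323 gives term 8.

233323332323332333232333232333233323233323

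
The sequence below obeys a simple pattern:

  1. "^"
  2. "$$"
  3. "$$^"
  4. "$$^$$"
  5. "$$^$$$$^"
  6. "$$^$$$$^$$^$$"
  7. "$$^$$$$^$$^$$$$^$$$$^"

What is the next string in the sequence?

$$^$$$$^$$^$$$$^$$$$^$$^$$$$^$$^$$

From term 3 onward, concatenate the last term with the second-to-last: $$·^ = $$^, $$^·$$ = $$^$$, …
Continuing: $$^$$$$^$$^$$$$^$$$$^ · $$^$$$$^$$^$$ gives term 8.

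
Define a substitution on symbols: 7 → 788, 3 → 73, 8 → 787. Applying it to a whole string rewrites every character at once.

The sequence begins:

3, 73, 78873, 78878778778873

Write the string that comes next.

78878778778878778878878778878878778778873

Applying the rule to each of the 14 symbols of 78878778778873 gives the pieces 788 787 787 788 787 788 788 787 788 788 787 787 788 73, which concatenate to the answer.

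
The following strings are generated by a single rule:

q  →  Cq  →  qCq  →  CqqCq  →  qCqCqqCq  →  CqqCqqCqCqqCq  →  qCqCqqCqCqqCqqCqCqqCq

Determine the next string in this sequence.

CqqCqqCqCqqCqqCqCqqCqCqqCqqCqCqqCq

Each term (from the third on) is the two preceding terms concatenated in order: term 3 = q·Cq = qCq.
So term 8 is CqqCqqCqCqqCq·qCqCqqCqCqqCqqCqCqqCq.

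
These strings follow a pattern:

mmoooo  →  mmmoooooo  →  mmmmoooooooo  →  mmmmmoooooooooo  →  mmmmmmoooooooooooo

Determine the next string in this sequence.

The n-th term is n m's then 2n o's, where the shown terms are n = 2, 3, 4, 5, 6.
Setting n = 7 gives 7, 14 characters in each block.

mmmmmmmoooooooooooooo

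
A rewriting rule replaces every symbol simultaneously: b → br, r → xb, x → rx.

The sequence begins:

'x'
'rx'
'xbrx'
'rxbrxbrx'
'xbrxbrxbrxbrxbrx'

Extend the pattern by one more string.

Applying the rule to each of the 16 symbols of xbrxbrxbrxbrxbrx gives the pieces rx br xb rx br xb rx br xb rx br xb rx br xb rx, which concatenate to the answer.

rxbrxbrxbrxbrxbrxbrxbrxbrxbrxbrx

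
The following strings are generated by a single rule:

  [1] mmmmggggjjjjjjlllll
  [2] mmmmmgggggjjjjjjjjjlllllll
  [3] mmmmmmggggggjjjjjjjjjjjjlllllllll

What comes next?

The n-th term is n+2 m's then n+2 g's then 3n j's then 2n+1 l's, where the shown terms are n = 2, 3, 4.
For the next term, n = 5, so the run lengths are 7, 7, 15, 11.

mmmmmmmgggggggjjjjjjjjjjjjjjjlllllllllll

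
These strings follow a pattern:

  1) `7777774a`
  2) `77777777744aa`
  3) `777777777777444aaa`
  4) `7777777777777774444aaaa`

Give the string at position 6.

777777777777777777777444444aaaaaa

The n-th term is 3n+3 7's then n 4's then n a's (n = 1, 2, …).
Setting n = 6 gives 21, 6, 6 characters in each block.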